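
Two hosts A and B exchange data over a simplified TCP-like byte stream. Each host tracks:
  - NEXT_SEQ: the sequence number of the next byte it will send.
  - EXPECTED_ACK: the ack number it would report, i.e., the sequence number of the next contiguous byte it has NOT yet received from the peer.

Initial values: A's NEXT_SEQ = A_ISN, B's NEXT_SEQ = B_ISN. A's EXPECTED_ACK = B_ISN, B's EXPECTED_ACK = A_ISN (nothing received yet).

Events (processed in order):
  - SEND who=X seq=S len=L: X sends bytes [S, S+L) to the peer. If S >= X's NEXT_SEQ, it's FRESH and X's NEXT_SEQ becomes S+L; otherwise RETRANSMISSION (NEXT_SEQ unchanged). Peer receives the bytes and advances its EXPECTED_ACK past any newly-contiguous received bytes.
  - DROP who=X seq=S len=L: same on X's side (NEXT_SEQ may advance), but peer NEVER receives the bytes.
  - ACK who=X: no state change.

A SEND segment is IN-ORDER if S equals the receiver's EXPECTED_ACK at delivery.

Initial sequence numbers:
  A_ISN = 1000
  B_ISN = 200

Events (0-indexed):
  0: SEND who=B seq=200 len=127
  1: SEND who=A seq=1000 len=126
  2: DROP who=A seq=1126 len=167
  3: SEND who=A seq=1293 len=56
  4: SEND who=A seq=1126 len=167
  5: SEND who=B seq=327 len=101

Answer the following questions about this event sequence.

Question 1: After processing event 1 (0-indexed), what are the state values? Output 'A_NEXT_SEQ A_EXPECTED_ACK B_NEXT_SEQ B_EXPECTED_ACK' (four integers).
After event 0: A_seq=1000 A_ack=327 B_seq=327 B_ack=1000
After event 1: A_seq=1126 A_ack=327 B_seq=327 B_ack=1126

1126 327 327 1126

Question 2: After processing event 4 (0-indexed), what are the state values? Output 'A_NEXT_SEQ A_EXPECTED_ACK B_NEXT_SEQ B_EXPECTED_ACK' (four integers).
After event 0: A_seq=1000 A_ack=327 B_seq=327 B_ack=1000
After event 1: A_seq=1126 A_ack=327 B_seq=327 B_ack=1126
After event 2: A_seq=1293 A_ack=327 B_seq=327 B_ack=1126
After event 3: A_seq=1349 A_ack=327 B_seq=327 B_ack=1126
After event 4: A_seq=1349 A_ack=327 B_seq=327 B_ack=1349

1349 327 327 1349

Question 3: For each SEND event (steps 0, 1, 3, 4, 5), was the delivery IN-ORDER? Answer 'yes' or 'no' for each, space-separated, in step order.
Answer: yes yes no yes yes

Derivation:
Step 0: SEND seq=200 -> in-order
Step 1: SEND seq=1000 -> in-order
Step 3: SEND seq=1293 -> out-of-order
Step 4: SEND seq=1126 -> in-order
Step 5: SEND seq=327 -> in-order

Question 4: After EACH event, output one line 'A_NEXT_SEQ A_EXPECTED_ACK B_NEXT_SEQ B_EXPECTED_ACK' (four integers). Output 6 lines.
1000 327 327 1000
1126 327 327 1126
1293 327 327 1126
1349 327 327 1126
1349 327 327 1349
1349 428 428 1349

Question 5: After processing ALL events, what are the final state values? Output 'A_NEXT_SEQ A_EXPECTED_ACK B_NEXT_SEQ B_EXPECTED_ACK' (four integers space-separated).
Answer: 1349 428 428 1349

Derivation:
After event 0: A_seq=1000 A_ack=327 B_seq=327 B_ack=1000
After event 1: A_seq=1126 A_ack=327 B_seq=327 B_ack=1126
After event 2: A_seq=1293 A_ack=327 B_seq=327 B_ack=1126
After event 3: A_seq=1349 A_ack=327 B_seq=327 B_ack=1126
After event 4: A_seq=1349 A_ack=327 B_seq=327 B_ack=1349
After event 5: A_seq=1349 A_ack=428 B_seq=428 B_ack=1349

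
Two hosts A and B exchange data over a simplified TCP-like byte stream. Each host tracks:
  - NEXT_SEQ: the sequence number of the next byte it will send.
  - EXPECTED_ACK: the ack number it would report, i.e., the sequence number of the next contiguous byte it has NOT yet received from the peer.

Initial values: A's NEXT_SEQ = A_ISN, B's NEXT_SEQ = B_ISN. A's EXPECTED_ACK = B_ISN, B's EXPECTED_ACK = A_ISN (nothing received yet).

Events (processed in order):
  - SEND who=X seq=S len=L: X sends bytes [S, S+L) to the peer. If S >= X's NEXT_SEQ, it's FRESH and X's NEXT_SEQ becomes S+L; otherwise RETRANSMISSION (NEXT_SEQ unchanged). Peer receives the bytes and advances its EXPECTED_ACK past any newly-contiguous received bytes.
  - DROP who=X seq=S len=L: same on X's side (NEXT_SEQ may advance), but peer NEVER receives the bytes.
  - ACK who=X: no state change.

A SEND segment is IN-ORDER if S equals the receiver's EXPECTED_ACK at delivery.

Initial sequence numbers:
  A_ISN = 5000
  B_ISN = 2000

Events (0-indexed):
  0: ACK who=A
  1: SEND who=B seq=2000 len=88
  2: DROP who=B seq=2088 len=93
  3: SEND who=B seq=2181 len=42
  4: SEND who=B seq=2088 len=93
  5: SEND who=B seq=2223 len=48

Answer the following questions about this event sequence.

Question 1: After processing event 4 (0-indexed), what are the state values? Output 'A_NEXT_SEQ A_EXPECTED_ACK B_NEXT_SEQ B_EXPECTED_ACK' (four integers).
After event 0: A_seq=5000 A_ack=2000 B_seq=2000 B_ack=5000
After event 1: A_seq=5000 A_ack=2088 B_seq=2088 B_ack=5000
After event 2: A_seq=5000 A_ack=2088 B_seq=2181 B_ack=5000
After event 3: A_seq=5000 A_ack=2088 B_seq=2223 B_ack=5000
After event 4: A_seq=5000 A_ack=2223 B_seq=2223 B_ack=5000

5000 2223 2223 5000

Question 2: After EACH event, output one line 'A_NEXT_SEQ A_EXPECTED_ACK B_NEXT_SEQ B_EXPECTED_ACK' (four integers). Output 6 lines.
5000 2000 2000 5000
5000 2088 2088 5000
5000 2088 2181 5000
5000 2088 2223 5000
5000 2223 2223 5000
5000 2271 2271 5000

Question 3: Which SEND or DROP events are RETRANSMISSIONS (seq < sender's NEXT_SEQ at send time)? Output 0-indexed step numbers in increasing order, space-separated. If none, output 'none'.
Answer: 4

Derivation:
Step 1: SEND seq=2000 -> fresh
Step 2: DROP seq=2088 -> fresh
Step 3: SEND seq=2181 -> fresh
Step 4: SEND seq=2088 -> retransmit
Step 5: SEND seq=2223 -> fresh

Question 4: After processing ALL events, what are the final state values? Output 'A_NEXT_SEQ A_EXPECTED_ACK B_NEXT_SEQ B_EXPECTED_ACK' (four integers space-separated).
Answer: 5000 2271 2271 5000

Derivation:
After event 0: A_seq=5000 A_ack=2000 B_seq=2000 B_ack=5000
After event 1: A_seq=5000 A_ack=2088 B_seq=2088 B_ack=5000
After event 2: A_seq=5000 A_ack=2088 B_seq=2181 B_ack=5000
After event 3: A_seq=5000 A_ack=2088 B_seq=2223 B_ack=5000
After event 4: A_seq=5000 A_ack=2223 B_seq=2223 B_ack=5000
After event 5: A_seq=5000 A_ack=2271 B_seq=2271 B_ack=5000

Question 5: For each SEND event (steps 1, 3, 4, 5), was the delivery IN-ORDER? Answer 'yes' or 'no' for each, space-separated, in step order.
Step 1: SEND seq=2000 -> in-order
Step 3: SEND seq=2181 -> out-of-order
Step 4: SEND seq=2088 -> in-order
Step 5: SEND seq=2223 -> in-order

Answer: yes no yes yes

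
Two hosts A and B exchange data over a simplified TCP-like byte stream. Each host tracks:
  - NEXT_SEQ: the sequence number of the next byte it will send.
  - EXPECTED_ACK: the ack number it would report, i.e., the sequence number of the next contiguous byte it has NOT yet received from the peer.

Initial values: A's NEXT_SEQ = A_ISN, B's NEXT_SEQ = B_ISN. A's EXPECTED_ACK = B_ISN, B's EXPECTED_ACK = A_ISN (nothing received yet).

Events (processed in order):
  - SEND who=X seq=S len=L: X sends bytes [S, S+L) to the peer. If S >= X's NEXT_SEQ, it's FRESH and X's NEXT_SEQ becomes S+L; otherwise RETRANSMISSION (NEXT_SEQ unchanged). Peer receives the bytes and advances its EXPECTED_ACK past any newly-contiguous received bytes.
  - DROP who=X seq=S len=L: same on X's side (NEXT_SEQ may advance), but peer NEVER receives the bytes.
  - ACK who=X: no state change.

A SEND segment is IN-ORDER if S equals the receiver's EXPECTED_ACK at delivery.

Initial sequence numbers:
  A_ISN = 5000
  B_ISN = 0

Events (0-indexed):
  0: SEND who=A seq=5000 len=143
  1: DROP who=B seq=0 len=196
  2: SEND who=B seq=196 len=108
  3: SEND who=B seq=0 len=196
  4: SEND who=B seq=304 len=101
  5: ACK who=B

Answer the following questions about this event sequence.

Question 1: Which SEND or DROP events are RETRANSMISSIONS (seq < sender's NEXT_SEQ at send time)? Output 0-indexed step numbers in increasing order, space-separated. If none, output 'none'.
Step 0: SEND seq=5000 -> fresh
Step 1: DROP seq=0 -> fresh
Step 2: SEND seq=196 -> fresh
Step 3: SEND seq=0 -> retransmit
Step 4: SEND seq=304 -> fresh

Answer: 3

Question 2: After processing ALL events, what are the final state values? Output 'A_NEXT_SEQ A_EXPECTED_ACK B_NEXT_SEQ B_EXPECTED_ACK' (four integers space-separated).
Answer: 5143 405 405 5143

Derivation:
After event 0: A_seq=5143 A_ack=0 B_seq=0 B_ack=5143
After event 1: A_seq=5143 A_ack=0 B_seq=196 B_ack=5143
After event 2: A_seq=5143 A_ack=0 B_seq=304 B_ack=5143
After event 3: A_seq=5143 A_ack=304 B_seq=304 B_ack=5143
After event 4: A_seq=5143 A_ack=405 B_seq=405 B_ack=5143
After event 5: A_seq=5143 A_ack=405 B_seq=405 B_ack=5143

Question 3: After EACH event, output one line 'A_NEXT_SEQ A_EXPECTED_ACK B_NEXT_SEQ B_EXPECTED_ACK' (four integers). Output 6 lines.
5143 0 0 5143
5143 0 196 5143
5143 0 304 5143
5143 304 304 5143
5143 405 405 5143
5143 405 405 5143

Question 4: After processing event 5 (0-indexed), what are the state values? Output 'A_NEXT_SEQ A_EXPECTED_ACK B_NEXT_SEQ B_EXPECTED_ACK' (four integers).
After event 0: A_seq=5143 A_ack=0 B_seq=0 B_ack=5143
After event 1: A_seq=5143 A_ack=0 B_seq=196 B_ack=5143
After event 2: A_seq=5143 A_ack=0 B_seq=304 B_ack=5143
After event 3: A_seq=5143 A_ack=304 B_seq=304 B_ack=5143
After event 4: A_seq=5143 A_ack=405 B_seq=405 B_ack=5143
After event 5: A_seq=5143 A_ack=405 B_seq=405 B_ack=5143

5143 405 405 5143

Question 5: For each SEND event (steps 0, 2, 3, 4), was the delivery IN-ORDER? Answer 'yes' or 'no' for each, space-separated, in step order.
Answer: yes no yes yes

Derivation:
Step 0: SEND seq=5000 -> in-order
Step 2: SEND seq=196 -> out-of-order
Step 3: SEND seq=0 -> in-order
Step 4: SEND seq=304 -> in-order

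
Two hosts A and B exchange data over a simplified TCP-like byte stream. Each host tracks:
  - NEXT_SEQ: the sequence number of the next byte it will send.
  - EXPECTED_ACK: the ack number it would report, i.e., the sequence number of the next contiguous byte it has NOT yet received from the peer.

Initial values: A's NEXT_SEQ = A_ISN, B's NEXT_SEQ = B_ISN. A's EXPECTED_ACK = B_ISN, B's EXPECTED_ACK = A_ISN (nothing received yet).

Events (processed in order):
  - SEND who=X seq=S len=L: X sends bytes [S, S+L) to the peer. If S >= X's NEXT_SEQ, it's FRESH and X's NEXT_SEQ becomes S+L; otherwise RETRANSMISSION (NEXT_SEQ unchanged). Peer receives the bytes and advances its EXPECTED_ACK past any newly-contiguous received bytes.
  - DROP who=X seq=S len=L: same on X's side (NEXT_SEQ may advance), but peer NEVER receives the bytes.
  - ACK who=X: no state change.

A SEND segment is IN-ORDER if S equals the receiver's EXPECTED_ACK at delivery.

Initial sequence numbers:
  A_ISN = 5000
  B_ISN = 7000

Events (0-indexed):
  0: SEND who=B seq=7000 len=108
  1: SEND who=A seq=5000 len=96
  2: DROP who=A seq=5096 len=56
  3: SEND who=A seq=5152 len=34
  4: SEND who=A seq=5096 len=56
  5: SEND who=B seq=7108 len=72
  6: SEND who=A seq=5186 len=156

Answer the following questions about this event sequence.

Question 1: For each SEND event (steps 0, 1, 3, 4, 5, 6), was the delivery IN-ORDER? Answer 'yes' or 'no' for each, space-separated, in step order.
Step 0: SEND seq=7000 -> in-order
Step 1: SEND seq=5000 -> in-order
Step 3: SEND seq=5152 -> out-of-order
Step 4: SEND seq=5096 -> in-order
Step 5: SEND seq=7108 -> in-order
Step 6: SEND seq=5186 -> in-order

Answer: yes yes no yes yes yes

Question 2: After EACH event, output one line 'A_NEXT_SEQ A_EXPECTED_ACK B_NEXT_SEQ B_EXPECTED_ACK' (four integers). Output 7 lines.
5000 7108 7108 5000
5096 7108 7108 5096
5152 7108 7108 5096
5186 7108 7108 5096
5186 7108 7108 5186
5186 7180 7180 5186
5342 7180 7180 5342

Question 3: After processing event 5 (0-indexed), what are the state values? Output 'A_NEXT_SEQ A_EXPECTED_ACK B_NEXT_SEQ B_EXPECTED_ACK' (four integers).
After event 0: A_seq=5000 A_ack=7108 B_seq=7108 B_ack=5000
After event 1: A_seq=5096 A_ack=7108 B_seq=7108 B_ack=5096
After event 2: A_seq=5152 A_ack=7108 B_seq=7108 B_ack=5096
After event 3: A_seq=5186 A_ack=7108 B_seq=7108 B_ack=5096
After event 4: A_seq=5186 A_ack=7108 B_seq=7108 B_ack=5186
After event 5: A_seq=5186 A_ack=7180 B_seq=7180 B_ack=5186

5186 7180 7180 5186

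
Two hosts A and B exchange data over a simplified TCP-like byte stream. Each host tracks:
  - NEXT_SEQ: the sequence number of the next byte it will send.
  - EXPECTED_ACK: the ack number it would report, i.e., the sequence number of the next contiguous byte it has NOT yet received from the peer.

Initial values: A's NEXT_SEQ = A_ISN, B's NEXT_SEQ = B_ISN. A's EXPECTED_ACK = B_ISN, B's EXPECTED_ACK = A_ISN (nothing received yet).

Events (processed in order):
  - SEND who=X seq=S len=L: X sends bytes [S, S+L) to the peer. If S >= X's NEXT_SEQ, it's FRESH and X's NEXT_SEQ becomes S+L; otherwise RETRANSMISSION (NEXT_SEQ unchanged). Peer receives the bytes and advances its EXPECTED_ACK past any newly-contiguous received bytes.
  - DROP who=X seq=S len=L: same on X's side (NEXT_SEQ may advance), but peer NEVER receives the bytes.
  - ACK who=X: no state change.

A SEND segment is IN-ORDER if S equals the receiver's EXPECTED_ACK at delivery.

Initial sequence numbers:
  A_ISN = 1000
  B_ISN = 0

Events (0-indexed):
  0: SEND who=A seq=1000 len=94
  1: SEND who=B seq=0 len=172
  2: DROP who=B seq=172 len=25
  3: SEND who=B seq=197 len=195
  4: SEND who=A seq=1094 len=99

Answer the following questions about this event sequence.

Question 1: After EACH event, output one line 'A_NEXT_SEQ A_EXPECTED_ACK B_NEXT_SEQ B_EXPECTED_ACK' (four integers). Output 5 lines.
1094 0 0 1094
1094 172 172 1094
1094 172 197 1094
1094 172 392 1094
1193 172 392 1193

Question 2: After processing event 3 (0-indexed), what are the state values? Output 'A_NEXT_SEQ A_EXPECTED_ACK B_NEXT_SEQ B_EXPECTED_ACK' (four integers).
After event 0: A_seq=1094 A_ack=0 B_seq=0 B_ack=1094
After event 1: A_seq=1094 A_ack=172 B_seq=172 B_ack=1094
After event 2: A_seq=1094 A_ack=172 B_seq=197 B_ack=1094
After event 3: A_seq=1094 A_ack=172 B_seq=392 B_ack=1094

1094 172 392 1094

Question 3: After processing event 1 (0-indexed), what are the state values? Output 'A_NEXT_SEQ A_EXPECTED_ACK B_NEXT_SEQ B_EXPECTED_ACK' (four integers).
After event 0: A_seq=1094 A_ack=0 B_seq=0 B_ack=1094
After event 1: A_seq=1094 A_ack=172 B_seq=172 B_ack=1094

1094 172 172 1094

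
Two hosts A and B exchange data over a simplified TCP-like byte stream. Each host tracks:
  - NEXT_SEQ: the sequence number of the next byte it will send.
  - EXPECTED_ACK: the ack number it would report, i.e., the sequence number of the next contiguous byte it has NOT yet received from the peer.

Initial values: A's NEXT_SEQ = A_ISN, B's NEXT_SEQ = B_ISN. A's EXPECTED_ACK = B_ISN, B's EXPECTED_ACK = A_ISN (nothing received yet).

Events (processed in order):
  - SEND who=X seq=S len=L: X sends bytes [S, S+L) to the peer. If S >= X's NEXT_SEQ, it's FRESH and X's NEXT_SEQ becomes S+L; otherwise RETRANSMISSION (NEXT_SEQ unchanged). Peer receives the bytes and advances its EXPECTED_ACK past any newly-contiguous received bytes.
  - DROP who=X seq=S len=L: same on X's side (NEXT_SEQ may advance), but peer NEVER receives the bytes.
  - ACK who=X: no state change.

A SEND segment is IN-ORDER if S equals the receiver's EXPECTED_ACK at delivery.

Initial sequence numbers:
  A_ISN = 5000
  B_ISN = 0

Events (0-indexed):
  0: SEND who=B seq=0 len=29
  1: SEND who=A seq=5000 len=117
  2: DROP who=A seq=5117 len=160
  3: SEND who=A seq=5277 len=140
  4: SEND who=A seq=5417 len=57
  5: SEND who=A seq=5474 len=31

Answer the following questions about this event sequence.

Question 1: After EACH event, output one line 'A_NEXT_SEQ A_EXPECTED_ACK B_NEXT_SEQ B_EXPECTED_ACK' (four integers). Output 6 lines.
5000 29 29 5000
5117 29 29 5117
5277 29 29 5117
5417 29 29 5117
5474 29 29 5117
5505 29 29 5117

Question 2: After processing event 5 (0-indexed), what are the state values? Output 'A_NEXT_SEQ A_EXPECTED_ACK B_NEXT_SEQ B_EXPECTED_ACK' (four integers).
After event 0: A_seq=5000 A_ack=29 B_seq=29 B_ack=5000
After event 1: A_seq=5117 A_ack=29 B_seq=29 B_ack=5117
After event 2: A_seq=5277 A_ack=29 B_seq=29 B_ack=5117
After event 3: A_seq=5417 A_ack=29 B_seq=29 B_ack=5117
After event 4: A_seq=5474 A_ack=29 B_seq=29 B_ack=5117
After event 5: A_seq=5505 A_ack=29 B_seq=29 B_ack=5117

5505 29 29 5117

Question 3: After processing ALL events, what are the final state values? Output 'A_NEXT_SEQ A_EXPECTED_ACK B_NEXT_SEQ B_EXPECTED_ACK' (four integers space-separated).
Answer: 5505 29 29 5117

Derivation:
After event 0: A_seq=5000 A_ack=29 B_seq=29 B_ack=5000
After event 1: A_seq=5117 A_ack=29 B_seq=29 B_ack=5117
After event 2: A_seq=5277 A_ack=29 B_seq=29 B_ack=5117
After event 3: A_seq=5417 A_ack=29 B_seq=29 B_ack=5117
After event 4: A_seq=5474 A_ack=29 B_seq=29 B_ack=5117
After event 5: A_seq=5505 A_ack=29 B_seq=29 B_ack=5117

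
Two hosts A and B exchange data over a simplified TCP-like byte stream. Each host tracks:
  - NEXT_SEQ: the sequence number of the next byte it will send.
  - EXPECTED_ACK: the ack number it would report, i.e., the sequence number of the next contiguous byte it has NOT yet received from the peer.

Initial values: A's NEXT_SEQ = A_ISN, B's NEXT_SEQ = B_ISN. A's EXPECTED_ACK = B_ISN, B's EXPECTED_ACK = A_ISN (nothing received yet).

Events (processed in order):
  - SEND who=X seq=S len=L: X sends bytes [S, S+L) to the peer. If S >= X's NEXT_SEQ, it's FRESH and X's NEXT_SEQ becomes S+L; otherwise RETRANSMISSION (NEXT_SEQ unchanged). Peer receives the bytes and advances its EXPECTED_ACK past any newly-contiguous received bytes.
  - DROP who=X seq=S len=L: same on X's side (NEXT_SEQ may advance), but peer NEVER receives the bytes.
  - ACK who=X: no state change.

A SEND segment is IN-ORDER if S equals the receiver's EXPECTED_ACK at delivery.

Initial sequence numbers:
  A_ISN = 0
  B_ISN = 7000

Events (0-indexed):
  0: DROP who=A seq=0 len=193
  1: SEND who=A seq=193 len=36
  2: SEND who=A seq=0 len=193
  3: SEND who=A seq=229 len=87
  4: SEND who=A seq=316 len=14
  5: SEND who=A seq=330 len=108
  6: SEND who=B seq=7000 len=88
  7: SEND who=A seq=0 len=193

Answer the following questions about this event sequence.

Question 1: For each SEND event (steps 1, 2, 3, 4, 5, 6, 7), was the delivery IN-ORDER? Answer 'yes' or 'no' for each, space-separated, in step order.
Answer: no yes yes yes yes yes no

Derivation:
Step 1: SEND seq=193 -> out-of-order
Step 2: SEND seq=0 -> in-order
Step 3: SEND seq=229 -> in-order
Step 4: SEND seq=316 -> in-order
Step 5: SEND seq=330 -> in-order
Step 6: SEND seq=7000 -> in-order
Step 7: SEND seq=0 -> out-of-order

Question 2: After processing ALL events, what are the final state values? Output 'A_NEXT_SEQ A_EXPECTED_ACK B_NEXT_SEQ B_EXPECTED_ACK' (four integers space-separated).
Answer: 438 7088 7088 438

Derivation:
After event 0: A_seq=193 A_ack=7000 B_seq=7000 B_ack=0
After event 1: A_seq=229 A_ack=7000 B_seq=7000 B_ack=0
After event 2: A_seq=229 A_ack=7000 B_seq=7000 B_ack=229
After event 3: A_seq=316 A_ack=7000 B_seq=7000 B_ack=316
After event 4: A_seq=330 A_ack=7000 B_seq=7000 B_ack=330
After event 5: A_seq=438 A_ack=7000 B_seq=7000 B_ack=438
After event 6: A_seq=438 A_ack=7088 B_seq=7088 B_ack=438
After event 7: A_seq=438 A_ack=7088 B_seq=7088 B_ack=438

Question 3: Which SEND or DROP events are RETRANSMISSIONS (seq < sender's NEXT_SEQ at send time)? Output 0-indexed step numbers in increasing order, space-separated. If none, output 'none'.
Step 0: DROP seq=0 -> fresh
Step 1: SEND seq=193 -> fresh
Step 2: SEND seq=0 -> retransmit
Step 3: SEND seq=229 -> fresh
Step 4: SEND seq=316 -> fresh
Step 5: SEND seq=330 -> fresh
Step 6: SEND seq=7000 -> fresh
Step 7: SEND seq=0 -> retransmit

Answer: 2 7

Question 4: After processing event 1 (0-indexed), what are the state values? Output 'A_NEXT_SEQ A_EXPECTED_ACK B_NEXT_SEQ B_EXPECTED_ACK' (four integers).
After event 0: A_seq=193 A_ack=7000 B_seq=7000 B_ack=0
After event 1: A_seq=229 A_ack=7000 B_seq=7000 B_ack=0

229 7000 7000 0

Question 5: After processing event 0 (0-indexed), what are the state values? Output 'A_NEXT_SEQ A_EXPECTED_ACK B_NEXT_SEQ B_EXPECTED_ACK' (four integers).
After event 0: A_seq=193 A_ack=7000 B_seq=7000 B_ack=0

193 7000 7000 0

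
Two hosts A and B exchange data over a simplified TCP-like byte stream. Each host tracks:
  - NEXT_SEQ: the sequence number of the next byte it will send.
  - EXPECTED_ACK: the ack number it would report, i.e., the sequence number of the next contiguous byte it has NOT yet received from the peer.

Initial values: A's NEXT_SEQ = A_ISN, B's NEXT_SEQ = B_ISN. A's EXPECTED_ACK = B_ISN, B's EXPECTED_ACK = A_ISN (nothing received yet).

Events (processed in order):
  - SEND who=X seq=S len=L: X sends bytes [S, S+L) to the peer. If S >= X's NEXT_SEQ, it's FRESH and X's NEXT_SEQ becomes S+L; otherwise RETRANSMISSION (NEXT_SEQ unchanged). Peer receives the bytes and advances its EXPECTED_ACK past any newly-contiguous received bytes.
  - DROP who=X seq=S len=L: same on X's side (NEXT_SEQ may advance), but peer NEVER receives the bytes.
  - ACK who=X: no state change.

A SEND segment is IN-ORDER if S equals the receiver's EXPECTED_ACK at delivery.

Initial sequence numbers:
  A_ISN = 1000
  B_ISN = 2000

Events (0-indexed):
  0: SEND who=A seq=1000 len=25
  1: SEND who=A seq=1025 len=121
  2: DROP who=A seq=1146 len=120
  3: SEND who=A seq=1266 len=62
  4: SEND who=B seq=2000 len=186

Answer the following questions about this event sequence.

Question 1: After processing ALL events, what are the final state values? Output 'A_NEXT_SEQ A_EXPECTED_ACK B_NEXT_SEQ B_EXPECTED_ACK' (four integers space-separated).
After event 0: A_seq=1025 A_ack=2000 B_seq=2000 B_ack=1025
After event 1: A_seq=1146 A_ack=2000 B_seq=2000 B_ack=1146
After event 2: A_seq=1266 A_ack=2000 B_seq=2000 B_ack=1146
After event 3: A_seq=1328 A_ack=2000 B_seq=2000 B_ack=1146
After event 4: A_seq=1328 A_ack=2186 B_seq=2186 B_ack=1146

Answer: 1328 2186 2186 1146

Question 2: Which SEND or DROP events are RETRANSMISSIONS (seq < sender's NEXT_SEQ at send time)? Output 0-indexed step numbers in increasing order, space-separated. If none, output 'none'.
Step 0: SEND seq=1000 -> fresh
Step 1: SEND seq=1025 -> fresh
Step 2: DROP seq=1146 -> fresh
Step 3: SEND seq=1266 -> fresh
Step 4: SEND seq=2000 -> fresh

Answer: none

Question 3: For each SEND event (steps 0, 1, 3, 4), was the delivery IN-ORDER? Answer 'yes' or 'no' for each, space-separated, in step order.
Answer: yes yes no yes

Derivation:
Step 0: SEND seq=1000 -> in-order
Step 1: SEND seq=1025 -> in-order
Step 3: SEND seq=1266 -> out-of-order
Step 4: SEND seq=2000 -> in-order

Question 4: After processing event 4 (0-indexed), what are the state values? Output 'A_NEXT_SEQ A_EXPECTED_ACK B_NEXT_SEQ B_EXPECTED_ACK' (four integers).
After event 0: A_seq=1025 A_ack=2000 B_seq=2000 B_ack=1025
After event 1: A_seq=1146 A_ack=2000 B_seq=2000 B_ack=1146
After event 2: A_seq=1266 A_ack=2000 B_seq=2000 B_ack=1146
After event 3: A_seq=1328 A_ack=2000 B_seq=2000 B_ack=1146
After event 4: A_seq=1328 A_ack=2186 B_seq=2186 B_ack=1146

1328 2186 2186 1146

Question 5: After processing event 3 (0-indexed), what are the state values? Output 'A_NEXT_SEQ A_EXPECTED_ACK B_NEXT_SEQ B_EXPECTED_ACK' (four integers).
After event 0: A_seq=1025 A_ack=2000 B_seq=2000 B_ack=1025
After event 1: A_seq=1146 A_ack=2000 B_seq=2000 B_ack=1146
After event 2: A_seq=1266 A_ack=2000 B_seq=2000 B_ack=1146
After event 3: A_seq=1328 A_ack=2000 B_seq=2000 B_ack=1146

1328 2000 2000 1146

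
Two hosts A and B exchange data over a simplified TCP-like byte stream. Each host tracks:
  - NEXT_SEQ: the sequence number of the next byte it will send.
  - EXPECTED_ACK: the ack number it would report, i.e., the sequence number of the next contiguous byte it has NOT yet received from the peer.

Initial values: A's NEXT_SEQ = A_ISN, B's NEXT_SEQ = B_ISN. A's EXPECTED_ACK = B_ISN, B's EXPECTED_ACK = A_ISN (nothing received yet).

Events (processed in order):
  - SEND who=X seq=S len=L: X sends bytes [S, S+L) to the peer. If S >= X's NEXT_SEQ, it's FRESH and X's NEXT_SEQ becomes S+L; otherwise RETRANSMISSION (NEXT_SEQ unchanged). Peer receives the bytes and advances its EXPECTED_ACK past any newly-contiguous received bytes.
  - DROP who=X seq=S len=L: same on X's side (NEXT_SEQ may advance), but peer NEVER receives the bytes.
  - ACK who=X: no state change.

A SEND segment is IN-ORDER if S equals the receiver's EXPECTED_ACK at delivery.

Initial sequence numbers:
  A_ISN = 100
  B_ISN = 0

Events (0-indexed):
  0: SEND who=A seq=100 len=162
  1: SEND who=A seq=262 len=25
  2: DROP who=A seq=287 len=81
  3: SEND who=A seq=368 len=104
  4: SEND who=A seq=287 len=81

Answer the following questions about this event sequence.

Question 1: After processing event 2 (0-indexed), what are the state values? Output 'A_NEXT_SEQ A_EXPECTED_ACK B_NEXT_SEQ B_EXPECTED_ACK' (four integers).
After event 0: A_seq=262 A_ack=0 B_seq=0 B_ack=262
After event 1: A_seq=287 A_ack=0 B_seq=0 B_ack=287
After event 2: A_seq=368 A_ack=0 B_seq=0 B_ack=287

368 0 0 287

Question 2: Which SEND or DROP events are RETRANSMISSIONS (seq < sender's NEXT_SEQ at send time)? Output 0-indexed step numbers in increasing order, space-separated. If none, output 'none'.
Step 0: SEND seq=100 -> fresh
Step 1: SEND seq=262 -> fresh
Step 2: DROP seq=287 -> fresh
Step 3: SEND seq=368 -> fresh
Step 4: SEND seq=287 -> retransmit

Answer: 4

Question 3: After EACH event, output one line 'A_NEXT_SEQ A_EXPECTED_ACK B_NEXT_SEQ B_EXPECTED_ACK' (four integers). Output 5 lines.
262 0 0 262
287 0 0 287
368 0 0 287
472 0 0 287
472 0 0 472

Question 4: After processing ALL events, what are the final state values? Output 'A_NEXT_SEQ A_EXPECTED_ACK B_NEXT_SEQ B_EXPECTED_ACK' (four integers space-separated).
After event 0: A_seq=262 A_ack=0 B_seq=0 B_ack=262
After event 1: A_seq=287 A_ack=0 B_seq=0 B_ack=287
After event 2: A_seq=368 A_ack=0 B_seq=0 B_ack=287
After event 3: A_seq=472 A_ack=0 B_seq=0 B_ack=287
After event 4: A_seq=472 A_ack=0 B_seq=0 B_ack=472

Answer: 472 0 0 472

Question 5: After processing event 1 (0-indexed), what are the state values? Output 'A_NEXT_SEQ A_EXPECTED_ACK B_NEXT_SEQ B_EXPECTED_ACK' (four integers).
After event 0: A_seq=262 A_ack=0 B_seq=0 B_ack=262
After event 1: A_seq=287 A_ack=0 B_seq=0 B_ack=287

287 0 0 287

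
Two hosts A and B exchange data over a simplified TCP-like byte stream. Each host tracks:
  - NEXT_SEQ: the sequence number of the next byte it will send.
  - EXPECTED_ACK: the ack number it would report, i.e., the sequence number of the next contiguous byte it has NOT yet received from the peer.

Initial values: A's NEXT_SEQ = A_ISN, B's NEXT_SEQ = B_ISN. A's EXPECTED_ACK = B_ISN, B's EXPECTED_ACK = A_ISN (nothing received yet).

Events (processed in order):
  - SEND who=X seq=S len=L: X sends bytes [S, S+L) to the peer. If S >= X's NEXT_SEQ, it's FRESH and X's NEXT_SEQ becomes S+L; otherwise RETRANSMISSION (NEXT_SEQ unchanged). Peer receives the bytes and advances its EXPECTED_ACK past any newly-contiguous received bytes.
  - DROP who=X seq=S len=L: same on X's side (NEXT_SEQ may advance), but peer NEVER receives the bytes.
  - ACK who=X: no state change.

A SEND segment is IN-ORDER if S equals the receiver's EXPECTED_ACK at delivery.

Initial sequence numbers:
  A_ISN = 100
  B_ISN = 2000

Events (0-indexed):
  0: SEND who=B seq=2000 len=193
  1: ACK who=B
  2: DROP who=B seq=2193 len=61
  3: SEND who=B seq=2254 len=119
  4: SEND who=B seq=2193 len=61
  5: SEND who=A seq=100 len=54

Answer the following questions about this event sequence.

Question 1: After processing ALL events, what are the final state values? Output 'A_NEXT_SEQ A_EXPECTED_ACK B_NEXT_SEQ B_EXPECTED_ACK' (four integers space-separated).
After event 0: A_seq=100 A_ack=2193 B_seq=2193 B_ack=100
After event 1: A_seq=100 A_ack=2193 B_seq=2193 B_ack=100
After event 2: A_seq=100 A_ack=2193 B_seq=2254 B_ack=100
After event 3: A_seq=100 A_ack=2193 B_seq=2373 B_ack=100
After event 4: A_seq=100 A_ack=2373 B_seq=2373 B_ack=100
After event 5: A_seq=154 A_ack=2373 B_seq=2373 B_ack=154

Answer: 154 2373 2373 154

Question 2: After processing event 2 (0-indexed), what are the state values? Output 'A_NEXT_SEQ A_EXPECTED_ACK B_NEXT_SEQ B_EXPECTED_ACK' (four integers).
After event 0: A_seq=100 A_ack=2193 B_seq=2193 B_ack=100
After event 1: A_seq=100 A_ack=2193 B_seq=2193 B_ack=100
After event 2: A_seq=100 A_ack=2193 B_seq=2254 B_ack=100

100 2193 2254 100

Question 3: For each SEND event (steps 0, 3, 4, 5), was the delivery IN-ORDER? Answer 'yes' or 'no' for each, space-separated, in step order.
Answer: yes no yes yes

Derivation:
Step 0: SEND seq=2000 -> in-order
Step 3: SEND seq=2254 -> out-of-order
Step 4: SEND seq=2193 -> in-order
Step 5: SEND seq=100 -> in-order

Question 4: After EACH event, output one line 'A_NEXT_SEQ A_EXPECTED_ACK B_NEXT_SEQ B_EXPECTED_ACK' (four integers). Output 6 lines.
100 2193 2193 100
100 2193 2193 100
100 2193 2254 100
100 2193 2373 100
100 2373 2373 100
154 2373 2373 154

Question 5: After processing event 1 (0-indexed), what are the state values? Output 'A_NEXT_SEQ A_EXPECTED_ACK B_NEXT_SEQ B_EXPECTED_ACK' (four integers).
After event 0: A_seq=100 A_ack=2193 B_seq=2193 B_ack=100
After event 1: A_seq=100 A_ack=2193 B_seq=2193 B_ack=100

100 2193 2193 100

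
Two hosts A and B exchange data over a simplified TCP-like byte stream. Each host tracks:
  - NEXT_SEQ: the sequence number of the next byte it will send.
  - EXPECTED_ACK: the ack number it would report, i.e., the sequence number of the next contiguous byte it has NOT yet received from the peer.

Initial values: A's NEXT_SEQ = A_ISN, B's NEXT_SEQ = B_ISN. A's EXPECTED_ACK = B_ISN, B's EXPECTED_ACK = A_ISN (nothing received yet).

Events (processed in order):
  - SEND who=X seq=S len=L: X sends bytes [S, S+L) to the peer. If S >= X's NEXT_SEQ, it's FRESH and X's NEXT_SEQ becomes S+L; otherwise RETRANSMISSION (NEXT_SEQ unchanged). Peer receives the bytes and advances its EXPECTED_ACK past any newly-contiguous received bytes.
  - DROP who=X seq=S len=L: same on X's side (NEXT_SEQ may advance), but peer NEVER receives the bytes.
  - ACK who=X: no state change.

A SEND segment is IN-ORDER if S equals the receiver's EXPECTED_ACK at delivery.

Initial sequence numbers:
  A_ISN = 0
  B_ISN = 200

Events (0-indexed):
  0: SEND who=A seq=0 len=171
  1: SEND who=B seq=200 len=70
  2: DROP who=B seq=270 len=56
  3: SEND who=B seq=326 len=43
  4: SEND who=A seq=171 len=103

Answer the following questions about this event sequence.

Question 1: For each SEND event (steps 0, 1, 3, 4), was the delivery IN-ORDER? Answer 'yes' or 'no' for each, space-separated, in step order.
Step 0: SEND seq=0 -> in-order
Step 1: SEND seq=200 -> in-order
Step 3: SEND seq=326 -> out-of-order
Step 4: SEND seq=171 -> in-order

Answer: yes yes no yes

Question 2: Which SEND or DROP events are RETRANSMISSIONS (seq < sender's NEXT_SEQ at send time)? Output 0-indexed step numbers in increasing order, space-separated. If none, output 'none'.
Answer: none

Derivation:
Step 0: SEND seq=0 -> fresh
Step 1: SEND seq=200 -> fresh
Step 2: DROP seq=270 -> fresh
Step 3: SEND seq=326 -> fresh
Step 4: SEND seq=171 -> fresh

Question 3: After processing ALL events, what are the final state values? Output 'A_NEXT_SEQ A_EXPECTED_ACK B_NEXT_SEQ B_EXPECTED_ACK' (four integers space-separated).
After event 0: A_seq=171 A_ack=200 B_seq=200 B_ack=171
After event 1: A_seq=171 A_ack=270 B_seq=270 B_ack=171
After event 2: A_seq=171 A_ack=270 B_seq=326 B_ack=171
After event 3: A_seq=171 A_ack=270 B_seq=369 B_ack=171
After event 4: A_seq=274 A_ack=270 B_seq=369 B_ack=274

Answer: 274 270 369 274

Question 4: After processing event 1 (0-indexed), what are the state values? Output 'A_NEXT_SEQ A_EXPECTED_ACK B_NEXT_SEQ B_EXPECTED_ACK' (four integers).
After event 0: A_seq=171 A_ack=200 B_seq=200 B_ack=171
After event 1: A_seq=171 A_ack=270 B_seq=270 B_ack=171

171 270 270 171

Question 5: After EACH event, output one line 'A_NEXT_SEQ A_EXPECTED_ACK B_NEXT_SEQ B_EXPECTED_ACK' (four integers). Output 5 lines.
171 200 200 171
171 270 270 171
171 270 326 171
171 270 369 171
274 270 369 274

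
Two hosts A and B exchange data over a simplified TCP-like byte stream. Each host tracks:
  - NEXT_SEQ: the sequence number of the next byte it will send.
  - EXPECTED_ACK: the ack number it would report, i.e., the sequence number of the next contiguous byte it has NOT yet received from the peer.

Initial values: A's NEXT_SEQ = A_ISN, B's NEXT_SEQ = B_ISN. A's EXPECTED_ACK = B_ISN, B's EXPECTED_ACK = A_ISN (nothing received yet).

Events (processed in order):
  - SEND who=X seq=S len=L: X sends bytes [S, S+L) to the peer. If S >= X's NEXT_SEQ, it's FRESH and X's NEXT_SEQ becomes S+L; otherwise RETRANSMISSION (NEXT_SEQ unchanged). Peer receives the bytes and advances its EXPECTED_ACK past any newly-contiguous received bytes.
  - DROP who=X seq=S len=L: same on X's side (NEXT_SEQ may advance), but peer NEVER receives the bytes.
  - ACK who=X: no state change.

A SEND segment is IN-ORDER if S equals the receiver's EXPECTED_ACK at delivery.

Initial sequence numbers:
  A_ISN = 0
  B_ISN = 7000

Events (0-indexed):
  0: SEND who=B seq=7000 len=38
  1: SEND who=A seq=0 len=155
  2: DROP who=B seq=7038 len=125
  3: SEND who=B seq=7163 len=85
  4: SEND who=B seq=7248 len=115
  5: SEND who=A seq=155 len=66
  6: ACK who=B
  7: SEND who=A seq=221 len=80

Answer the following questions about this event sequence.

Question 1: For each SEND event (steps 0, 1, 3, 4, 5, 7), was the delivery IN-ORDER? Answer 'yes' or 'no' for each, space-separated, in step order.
Step 0: SEND seq=7000 -> in-order
Step 1: SEND seq=0 -> in-order
Step 3: SEND seq=7163 -> out-of-order
Step 4: SEND seq=7248 -> out-of-order
Step 5: SEND seq=155 -> in-order
Step 7: SEND seq=221 -> in-order

Answer: yes yes no no yes yes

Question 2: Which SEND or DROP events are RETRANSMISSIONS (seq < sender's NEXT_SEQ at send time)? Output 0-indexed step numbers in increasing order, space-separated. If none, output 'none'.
Answer: none

Derivation:
Step 0: SEND seq=7000 -> fresh
Step 1: SEND seq=0 -> fresh
Step 2: DROP seq=7038 -> fresh
Step 3: SEND seq=7163 -> fresh
Step 4: SEND seq=7248 -> fresh
Step 5: SEND seq=155 -> fresh
Step 7: SEND seq=221 -> fresh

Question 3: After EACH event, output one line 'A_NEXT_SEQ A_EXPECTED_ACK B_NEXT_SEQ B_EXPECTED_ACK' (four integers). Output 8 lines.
0 7038 7038 0
155 7038 7038 155
155 7038 7163 155
155 7038 7248 155
155 7038 7363 155
221 7038 7363 221
221 7038 7363 221
301 7038 7363 301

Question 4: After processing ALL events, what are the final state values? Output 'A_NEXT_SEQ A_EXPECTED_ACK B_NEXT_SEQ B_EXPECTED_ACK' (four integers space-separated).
Answer: 301 7038 7363 301

Derivation:
After event 0: A_seq=0 A_ack=7038 B_seq=7038 B_ack=0
After event 1: A_seq=155 A_ack=7038 B_seq=7038 B_ack=155
After event 2: A_seq=155 A_ack=7038 B_seq=7163 B_ack=155
After event 3: A_seq=155 A_ack=7038 B_seq=7248 B_ack=155
After event 4: A_seq=155 A_ack=7038 B_seq=7363 B_ack=155
After event 5: A_seq=221 A_ack=7038 B_seq=7363 B_ack=221
After event 6: A_seq=221 A_ack=7038 B_seq=7363 B_ack=221
After event 7: A_seq=301 A_ack=7038 B_seq=7363 B_ack=301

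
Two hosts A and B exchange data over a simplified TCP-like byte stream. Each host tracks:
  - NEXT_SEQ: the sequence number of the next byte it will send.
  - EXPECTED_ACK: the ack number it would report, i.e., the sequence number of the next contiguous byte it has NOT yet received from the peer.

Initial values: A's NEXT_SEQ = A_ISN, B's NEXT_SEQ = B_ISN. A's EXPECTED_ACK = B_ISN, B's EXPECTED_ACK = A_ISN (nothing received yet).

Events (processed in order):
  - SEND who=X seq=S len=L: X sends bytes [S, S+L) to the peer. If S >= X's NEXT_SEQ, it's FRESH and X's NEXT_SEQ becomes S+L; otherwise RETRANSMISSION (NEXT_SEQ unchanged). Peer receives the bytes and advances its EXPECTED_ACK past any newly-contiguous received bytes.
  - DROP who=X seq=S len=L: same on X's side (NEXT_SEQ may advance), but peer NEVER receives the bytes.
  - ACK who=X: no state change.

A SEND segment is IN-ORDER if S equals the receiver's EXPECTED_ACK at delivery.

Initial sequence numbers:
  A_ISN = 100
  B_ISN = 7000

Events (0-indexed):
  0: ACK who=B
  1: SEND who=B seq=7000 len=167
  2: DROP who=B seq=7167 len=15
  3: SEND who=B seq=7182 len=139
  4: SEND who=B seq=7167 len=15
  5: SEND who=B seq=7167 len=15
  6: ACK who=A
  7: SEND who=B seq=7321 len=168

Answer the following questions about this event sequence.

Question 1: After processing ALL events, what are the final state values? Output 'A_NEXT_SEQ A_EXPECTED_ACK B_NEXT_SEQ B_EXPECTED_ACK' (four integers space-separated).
After event 0: A_seq=100 A_ack=7000 B_seq=7000 B_ack=100
After event 1: A_seq=100 A_ack=7167 B_seq=7167 B_ack=100
After event 2: A_seq=100 A_ack=7167 B_seq=7182 B_ack=100
After event 3: A_seq=100 A_ack=7167 B_seq=7321 B_ack=100
After event 4: A_seq=100 A_ack=7321 B_seq=7321 B_ack=100
After event 5: A_seq=100 A_ack=7321 B_seq=7321 B_ack=100
After event 6: A_seq=100 A_ack=7321 B_seq=7321 B_ack=100
After event 7: A_seq=100 A_ack=7489 B_seq=7489 B_ack=100

Answer: 100 7489 7489 100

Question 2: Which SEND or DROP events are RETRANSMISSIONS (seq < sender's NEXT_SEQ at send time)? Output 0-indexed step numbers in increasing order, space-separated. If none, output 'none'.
Answer: 4 5

Derivation:
Step 1: SEND seq=7000 -> fresh
Step 2: DROP seq=7167 -> fresh
Step 3: SEND seq=7182 -> fresh
Step 4: SEND seq=7167 -> retransmit
Step 5: SEND seq=7167 -> retransmit
Step 7: SEND seq=7321 -> fresh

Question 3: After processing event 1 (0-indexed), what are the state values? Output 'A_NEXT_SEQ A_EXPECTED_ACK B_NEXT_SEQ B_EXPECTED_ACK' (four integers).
After event 0: A_seq=100 A_ack=7000 B_seq=7000 B_ack=100
After event 1: A_seq=100 A_ack=7167 B_seq=7167 B_ack=100

100 7167 7167 100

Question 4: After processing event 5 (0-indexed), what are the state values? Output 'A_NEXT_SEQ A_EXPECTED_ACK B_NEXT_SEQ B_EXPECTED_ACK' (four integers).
After event 0: A_seq=100 A_ack=7000 B_seq=7000 B_ack=100
After event 1: A_seq=100 A_ack=7167 B_seq=7167 B_ack=100
After event 2: A_seq=100 A_ack=7167 B_seq=7182 B_ack=100
After event 3: A_seq=100 A_ack=7167 B_seq=7321 B_ack=100
After event 4: A_seq=100 A_ack=7321 B_seq=7321 B_ack=100
After event 5: A_seq=100 A_ack=7321 B_seq=7321 B_ack=100

100 7321 7321 100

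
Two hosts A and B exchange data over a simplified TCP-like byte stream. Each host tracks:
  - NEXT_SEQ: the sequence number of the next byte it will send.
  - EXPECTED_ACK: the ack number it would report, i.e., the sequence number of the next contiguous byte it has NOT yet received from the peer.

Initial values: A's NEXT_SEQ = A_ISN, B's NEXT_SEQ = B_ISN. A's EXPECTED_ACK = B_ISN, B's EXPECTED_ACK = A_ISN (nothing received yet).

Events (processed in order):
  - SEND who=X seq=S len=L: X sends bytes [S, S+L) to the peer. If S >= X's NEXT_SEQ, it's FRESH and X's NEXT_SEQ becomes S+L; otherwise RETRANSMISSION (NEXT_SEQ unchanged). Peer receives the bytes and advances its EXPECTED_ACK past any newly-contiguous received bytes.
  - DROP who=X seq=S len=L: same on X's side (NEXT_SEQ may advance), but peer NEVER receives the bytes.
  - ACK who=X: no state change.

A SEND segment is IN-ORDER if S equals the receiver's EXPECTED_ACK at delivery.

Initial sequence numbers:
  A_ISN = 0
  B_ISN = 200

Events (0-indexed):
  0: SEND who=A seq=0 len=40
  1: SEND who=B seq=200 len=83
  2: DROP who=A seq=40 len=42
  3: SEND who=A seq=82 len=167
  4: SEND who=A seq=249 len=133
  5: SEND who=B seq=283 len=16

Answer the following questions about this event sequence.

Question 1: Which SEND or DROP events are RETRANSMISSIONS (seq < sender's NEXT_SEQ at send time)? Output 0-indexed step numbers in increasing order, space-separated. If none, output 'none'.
Step 0: SEND seq=0 -> fresh
Step 1: SEND seq=200 -> fresh
Step 2: DROP seq=40 -> fresh
Step 3: SEND seq=82 -> fresh
Step 4: SEND seq=249 -> fresh
Step 5: SEND seq=283 -> fresh

Answer: none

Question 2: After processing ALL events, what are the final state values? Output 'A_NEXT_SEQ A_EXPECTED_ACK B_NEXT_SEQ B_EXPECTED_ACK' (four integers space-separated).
After event 0: A_seq=40 A_ack=200 B_seq=200 B_ack=40
After event 1: A_seq=40 A_ack=283 B_seq=283 B_ack=40
After event 2: A_seq=82 A_ack=283 B_seq=283 B_ack=40
After event 3: A_seq=249 A_ack=283 B_seq=283 B_ack=40
After event 4: A_seq=382 A_ack=283 B_seq=283 B_ack=40
After event 5: A_seq=382 A_ack=299 B_seq=299 B_ack=40

Answer: 382 299 299 40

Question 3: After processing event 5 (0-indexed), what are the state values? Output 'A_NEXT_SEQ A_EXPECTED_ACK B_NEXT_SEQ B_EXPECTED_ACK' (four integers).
After event 0: A_seq=40 A_ack=200 B_seq=200 B_ack=40
After event 1: A_seq=40 A_ack=283 B_seq=283 B_ack=40
After event 2: A_seq=82 A_ack=283 B_seq=283 B_ack=40
After event 3: A_seq=249 A_ack=283 B_seq=283 B_ack=40
After event 4: A_seq=382 A_ack=283 B_seq=283 B_ack=40
After event 5: A_seq=382 A_ack=299 B_seq=299 B_ack=40

382 299 299 40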